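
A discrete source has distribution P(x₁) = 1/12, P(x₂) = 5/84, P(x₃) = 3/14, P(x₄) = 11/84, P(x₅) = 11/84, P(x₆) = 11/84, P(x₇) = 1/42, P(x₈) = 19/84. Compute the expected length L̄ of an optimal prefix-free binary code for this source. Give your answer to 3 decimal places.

2.810 bits/symbol

Repeatedly combine the two least-probable nodes; the expected code length is the sum of the merged weights.
merge 1/42 + 5/84 → 1/12
merge 1/12 + 1/12 → 1/6
merge 11/84 + 11/84 → 11/42
merge 11/84 + 1/6 → 25/84
merge 3/14 + 19/84 → 37/84
merge 11/42 + 25/84 → 47/84
merge 37/84 + 47/84 → 1
L = 1/12 + 1/6 + 11/42 + 25/84 + 37/84 + 47/84 + 1 = 59/21 ≈ 2.810 bits/symbol.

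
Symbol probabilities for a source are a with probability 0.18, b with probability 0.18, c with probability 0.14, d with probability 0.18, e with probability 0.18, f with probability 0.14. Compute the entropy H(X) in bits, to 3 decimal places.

2.575 bits

H = −Σ pᵢ log₂ pᵢ.
−0.18·log₂(0.18) = 0.4453
−0.18·log₂(0.18) = 0.4453
−0.14·log₂(0.14) = 0.3971
−0.18·log₂(0.18) = 0.4453
−0.18·log₂(0.18) = 0.4453
−0.14·log₂(0.14) = 0.3971
Sum ≈ 2.5755 → 2.575 bits.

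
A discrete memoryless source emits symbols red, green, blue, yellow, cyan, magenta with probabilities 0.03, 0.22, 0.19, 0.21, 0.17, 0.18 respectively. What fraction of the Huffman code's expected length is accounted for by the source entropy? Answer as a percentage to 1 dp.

95.0%

Entropy H = −Σ p log₂ p ≈ 2.4403 bits.
Huffman merges: 3/100+17/100→1/5; 9/50+19/100→37/100; 1/5+21/100→41/100; 11/50+37/100→59/100; 41/100+59/100→1. L = 257/100 ≈ 2.5700.
Efficiency = H/L = 2.4403/2.5700 = 95.0%.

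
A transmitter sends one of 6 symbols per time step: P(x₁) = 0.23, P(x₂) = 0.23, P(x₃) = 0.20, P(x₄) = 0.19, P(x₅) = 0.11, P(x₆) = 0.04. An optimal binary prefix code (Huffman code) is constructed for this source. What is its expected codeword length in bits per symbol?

2.49 bits/symbol

Repeatedly combine the two least-probable nodes; the expected code length is the sum of the merged weights.
merge 1/25 + 11/100 → 3/20
merge 3/20 + 19/100 → 17/50
merge 1/5 + 23/100 → 43/100
merge 23/100 + 17/50 → 57/100
merge 43/100 + 57/100 → 1
L = 3/20 + 17/50 + 43/100 + 57/100 + 1 = 249/100 = 2.49 bits/symbol.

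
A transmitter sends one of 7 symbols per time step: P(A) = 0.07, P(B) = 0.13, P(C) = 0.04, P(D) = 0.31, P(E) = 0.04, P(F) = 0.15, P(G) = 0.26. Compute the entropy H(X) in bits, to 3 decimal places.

H = −Σ pᵢ log₂ pᵢ.
−0.07·log₂(0.07) = 0.2686
−0.13·log₂(0.13) = 0.3826
−0.04·log₂(0.04) = 0.1858
−0.31·log₂(0.31) = 0.5238
−0.04·log₂(0.04) = 0.1858
−0.15·log₂(0.15) = 0.4105
−0.26·log₂(0.26) = 0.5053
Sum ≈ 2.4623 → 2.462 bits.

2.462 bits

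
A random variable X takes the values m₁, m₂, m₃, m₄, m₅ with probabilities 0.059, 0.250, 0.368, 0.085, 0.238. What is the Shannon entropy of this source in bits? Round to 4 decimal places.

2.0668 bits

H = −Σ pᵢ log₂ pᵢ.
−0.059·log₂(0.059) = 0.2409
−0.250·log₂(0.250) = 0.5000
−0.368·log₂(0.368) = 0.5307
−0.085·log₂(0.085) = 0.3023
−0.238·log₂(0.238) = 0.4929
Sum ≈ 2.0668 → 2.0668 bits.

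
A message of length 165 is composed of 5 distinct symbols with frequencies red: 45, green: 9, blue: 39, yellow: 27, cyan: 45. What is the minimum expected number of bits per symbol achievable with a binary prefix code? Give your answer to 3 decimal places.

2.218 bits/symbol

Probabilities are the counts divided by 165.
Repeatedly combine the two least-probable nodes; the expected code length is the sum of the merged weights.
merge 3/55 + 9/55 → 12/55
merge 12/55 + 13/55 → 5/11
merge 3/11 + 3/11 → 6/11
merge 5/11 + 6/11 → 1
L = 12/55 + 5/11 + 6/11 + 1 = 122/55 ≈ 2.218 bits/symbol.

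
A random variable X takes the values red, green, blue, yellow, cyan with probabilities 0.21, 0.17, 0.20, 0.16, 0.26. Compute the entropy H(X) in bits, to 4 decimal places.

H = −Σ pᵢ log₂ pᵢ.
−0.21·log₂(0.21) = 0.4728
−0.17·log₂(0.17) = 0.4346
−0.20·log₂(0.20) = 0.4644
−0.16·log₂(0.16) = 0.4230
−0.26·log₂(0.26) = 0.5053
Sum ≈ 2.3001 → 2.3001 bits.

2.3001 bits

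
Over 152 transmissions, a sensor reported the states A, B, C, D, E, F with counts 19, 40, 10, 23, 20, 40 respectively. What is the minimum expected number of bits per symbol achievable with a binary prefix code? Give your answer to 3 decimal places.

2.474 bits/symbol

Probabilities are the counts divided by 152.
Repeatedly combine the two least-probable nodes; the expected code length is the sum of the merged weights.
merge 5/76 + 1/8 → 29/152
merge 5/38 + 23/152 → 43/152
merge 29/152 + 5/19 → 69/152
merge 5/19 + 43/152 → 83/152
merge 69/152 + 83/152 → 1
L = 29/152 + 43/152 + 69/152 + 83/152 + 1 = 47/19 ≈ 2.474 bits/symbol.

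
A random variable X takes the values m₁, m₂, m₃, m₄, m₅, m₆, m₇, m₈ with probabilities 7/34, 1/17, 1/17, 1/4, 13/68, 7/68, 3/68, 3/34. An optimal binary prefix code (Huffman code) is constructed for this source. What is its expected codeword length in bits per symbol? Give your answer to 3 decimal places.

2.794 bits/symbol

Repeatedly combine the two least-probable nodes; the expected code length is the sum of the merged weights.
merge 3/68 + 1/17 → 7/68
merge 1/17 + 3/34 → 5/34
merge 7/68 + 7/68 → 7/34
merge 5/34 + 13/68 → 23/68
merge 7/34 + 7/34 → 7/17
merge 1/4 + 23/68 → 10/17
merge 7/17 + 10/17 → 1
L = 7/68 + 5/34 + 7/34 + 23/68 + 7/17 + 10/17 + 1 = 95/34 ≈ 2.794 bits/symbol.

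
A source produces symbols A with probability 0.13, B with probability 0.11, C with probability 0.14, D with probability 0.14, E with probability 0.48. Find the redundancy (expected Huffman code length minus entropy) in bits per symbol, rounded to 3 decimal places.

Entropy H = −Σ p log₂ p ≈ 2.0354 bits.
Huffman merges: 11/100+13/100→6/25; 7/50+7/50→7/25; 6/25+7/25→13/25; 12/25+13/25→1. L = 51/25 ≈ 2.0400.
L − H = 2.0400 − 2.0354 = 0.005 bits.

0.005 bits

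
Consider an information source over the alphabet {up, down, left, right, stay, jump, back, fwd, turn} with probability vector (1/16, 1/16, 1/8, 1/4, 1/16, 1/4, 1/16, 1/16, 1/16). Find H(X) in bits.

Each probability is a power of 1/2, so log₂(1/p) is an integer.
H = Σ p·log₂(1/p) = 1/16·4 + 1/16·4 + 1/8·3 + 1/4·2 + 1/16·4 + 1/4·2 + 1/16·4 + 1/16·4 + 1/16·4 = 2.875 bits.

2.875 bits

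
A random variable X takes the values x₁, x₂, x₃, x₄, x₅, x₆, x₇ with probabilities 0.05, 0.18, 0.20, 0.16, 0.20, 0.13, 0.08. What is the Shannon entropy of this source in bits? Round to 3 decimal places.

H = −Σ pᵢ log₂ pᵢ.
−0.05·log₂(0.05) = 0.2161
−0.18·log₂(0.18) = 0.4453
−0.20·log₂(0.20) = 0.4644
−0.16·log₂(0.16) = 0.4230
−0.20·log₂(0.20) = 0.4644
−0.13·log₂(0.13) = 0.3826
−0.08·log₂(0.08) = 0.2915
Sum ≈ 2.6873 → 2.687 bits.

2.687 bits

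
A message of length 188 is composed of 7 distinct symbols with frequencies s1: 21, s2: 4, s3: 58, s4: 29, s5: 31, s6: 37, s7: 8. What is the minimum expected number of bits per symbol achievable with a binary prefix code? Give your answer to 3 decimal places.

2.559 bits/symbol

Probabilities are the counts divided by 188.
Repeatedly combine the two least-probable nodes; the expected code length is the sum of the merged weights.
merge 1/47 + 2/47 → 3/47
merge 3/47 + 21/188 → 33/188
merge 29/188 + 31/188 → 15/47
merge 33/188 + 37/188 → 35/94
merge 29/94 + 15/47 → 59/94
merge 35/94 + 59/94 → 1
L = 3/47 + 33/188 + 15/47 + 35/94 + 59/94 + 1 = 481/188 ≈ 2.559 bits/symbol.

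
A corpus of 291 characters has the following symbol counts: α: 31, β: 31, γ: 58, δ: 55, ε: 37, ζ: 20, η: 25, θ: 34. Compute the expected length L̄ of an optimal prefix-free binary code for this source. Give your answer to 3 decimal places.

2.955 bits/symbol

Probabilities are the counts divided by 291.
Repeatedly combine the two least-probable nodes; the expected code length is the sum of the merged weights.
merge 20/291 + 25/291 → 15/97
merge 31/291 + 31/291 → 62/291
merge 34/291 + 37/291 → 71/291
merge 15/97 + 55/291 → 100/291
merge 58/291 + 62/291 → 40/97
merge 71/291 + 100/291 → 57/97
merge 40/97 + 57/97 → 1
L = 15/97 + 62/291 + 71/291 + 100/291 + 40/97 + 57/97 + 1 = 860/291 ≈ 2.955 bits/symbol.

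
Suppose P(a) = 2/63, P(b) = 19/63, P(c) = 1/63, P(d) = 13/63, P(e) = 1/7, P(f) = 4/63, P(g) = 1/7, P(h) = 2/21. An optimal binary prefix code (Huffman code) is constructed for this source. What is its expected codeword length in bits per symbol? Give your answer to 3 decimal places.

2.651 bits/symbol

Repeatedly combine the two least-probable nodes; the expected code length is the sum of the merged weights.
merge 1/63 + 2/63 → 1/21
merge 1/21 + 4/63 → 1/9
merge 2/21 + 1/9 → 13/63
merge 1/7 + 1/7 → 2/7
merge 13/63 + 13/63 → 26/63
merge 2/7 + 19/63 → 37/63
merge 26/63 + 37/63 → 1
L = 1/21 + 1/9 + 13/63 + 2/7 + 26/63 + 37/63 + 1 = 167/63 ≈ 2.651 bits/symbol.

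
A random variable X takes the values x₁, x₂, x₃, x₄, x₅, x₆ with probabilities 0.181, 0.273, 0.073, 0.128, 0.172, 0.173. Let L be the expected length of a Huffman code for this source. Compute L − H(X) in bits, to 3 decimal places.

Entropy H = −Σ p log₂ p ≈ 2.4876 bits.
Huffman merges: 73/1000+16/125→201/1000; 43/250+173/1000→69/200; 181/1000+201/1000→191/500; 273/1000+69/200→309/500; 191/500+309/500→1. L = 1273/500 ≈ 2.5460.
L − H = 2.5460 − 2.4876 = 0.058 bits.

0.058 bits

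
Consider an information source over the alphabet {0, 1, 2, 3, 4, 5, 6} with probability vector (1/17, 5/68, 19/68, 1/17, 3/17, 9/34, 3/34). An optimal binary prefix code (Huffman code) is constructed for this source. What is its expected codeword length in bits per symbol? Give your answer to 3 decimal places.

Repeatedly combine the two least-probable nodes; the expected code length is the sum of the merged weights.
merge 1/17 + 1/17 → 2/17
merge 5/68 + 3/34 → 11/68
merge 2/17 + 11/68 → 19/68
merge 3/17 + 9/34 → 15/34
merge 19/68 + 19/68 → 19/34
merge 15/34 + 19/34 → 1
L = 2/17 + 11/68 + 19/68 + 15/34 + 19/34 + 1 = 87/34 ≈ 2.559 bits/symbol.

2.559 bits/symbol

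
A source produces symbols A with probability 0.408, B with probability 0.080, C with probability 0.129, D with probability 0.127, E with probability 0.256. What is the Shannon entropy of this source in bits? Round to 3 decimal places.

2.082 bits

H = −Σ pᵢ log₂ pᵢ.
−0.408·log₂(0.408) = 0.5277
−0.080·log₂(0.080) = 0.2915
−0.129·log₂(0.129) = 0.3811
−0.127·log₂(0.127) = 0.3781
−0.256·log₂(0.256) = 0.5032
Sum ≈ 2.0817 → 2.082 bits.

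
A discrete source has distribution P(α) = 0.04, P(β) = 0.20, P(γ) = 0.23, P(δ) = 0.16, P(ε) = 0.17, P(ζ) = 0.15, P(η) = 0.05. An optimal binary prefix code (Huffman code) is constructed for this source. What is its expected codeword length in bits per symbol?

Repeatedly combine the two least-probable nodes; the expected code length is the sum of the merged weights.
merge 1/25 + 1/20 → 9/100
merge 9/100 + 3/20 → 6/25
merge 4/25 + 17/100 → 33/100
merge 1/5 + 23/100 → 43/100
merge 6/25 + 33/100 → 57/100
merge 43/100 + 57/100 → 1
L = 9/100 + 6/25 + 33/100 + 43/100 + 57/100 + 1 = 133/50 = 2.66 bits/symbol.

2.66 bits/symbol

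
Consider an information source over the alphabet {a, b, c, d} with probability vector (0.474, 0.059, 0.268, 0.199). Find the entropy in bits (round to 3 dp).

H = −Σ pᵢ log₂ pᵢ.
−0.474·log₂(0.474) = 0.5105
−0.059·log₂(0.059) = 0.2409
−0.268·log₂(0.268) = 0.5091
−0.199·log₂(0.199) = 0.4635
Sum ≈ 1.7240 → 1.724 bits.

1.724 bits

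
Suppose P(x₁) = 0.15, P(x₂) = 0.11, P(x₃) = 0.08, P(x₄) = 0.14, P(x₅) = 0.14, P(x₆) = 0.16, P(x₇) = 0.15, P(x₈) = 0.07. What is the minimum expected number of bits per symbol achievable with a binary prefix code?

2.99 bits/symbol

Repeatedly combine the two least-probable nodes; the expected code length is the sum of the merged weights.
merge 7/100 + 2/25 → 3/20
merge 11/100 + 7/50 → 1/4
merge 7/50 + 3/20 → 29/100
merge 3/20 + 3/20 → 3/10
merge 4/25 + 1/4 → 41/100
merge 29/100 + 3/10 → 59/100
merge 41/100 + 59/100 → 1
L = 3/20 + 1/4 + 29/100 + 3/10 + 41/100 + 59/100 + 1 = 299/100 = 2.99 bits/symbol.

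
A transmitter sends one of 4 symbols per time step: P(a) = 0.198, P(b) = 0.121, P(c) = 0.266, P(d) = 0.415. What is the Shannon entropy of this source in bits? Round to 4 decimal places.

H = −Σ pᵢ log₂ pᵢ.
−0.198·log₂(0.198) = 0.4626
−0.121·log₂(0.121) = 0.3687
−0.266·log₂(0.266) = 0.5082
−0.415·log₂(0.415) = 0.5266
Sum ≈ 1.8660 → 1.8660 bits.

1.8660 bits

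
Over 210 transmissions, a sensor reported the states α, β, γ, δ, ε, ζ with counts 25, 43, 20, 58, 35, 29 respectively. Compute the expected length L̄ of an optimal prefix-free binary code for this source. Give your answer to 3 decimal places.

Probabilities are the counts divided by 210.
Repeatedly combine the two least-probable nodes; the expected code length is the sum of the merged weights.
merge 2/21 + 5/42 → 3/14
merge 29/210 + 1/6 → 32/105
merge 43/210 + 3/14 → 44/105
merge 29/105 + 32/105 → 61/105
merge 44/105 + 61/105 → 1
L = 3/14 + 32/105 + 44/105 + 61/105 + 1 = 529/210 ≈ 2.519 bits/symbol.

2.519 bits/symbol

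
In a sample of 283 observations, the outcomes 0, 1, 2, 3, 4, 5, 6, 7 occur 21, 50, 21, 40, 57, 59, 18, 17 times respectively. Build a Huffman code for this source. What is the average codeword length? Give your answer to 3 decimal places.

Probabilities are the counts divided by 283.
Repeatedly combine the two least-probable nodes; the expected code length is the sum of the merged weights.
merge 17/283 + 18/283 → 35/283
merge 21/283 + 21/283 → 42/283
merge 35/283 + 40/283 → 75/283
merge 42/283 + 50/283 → 92/283
merge 57/283 + 59/283 → 116/283
merge 75/283 + 92/283 → 167/283
merge 116/283 + 167/283 → 1
L = 35/283 + 42/283 + 75/283 + 92/283 + 116/283 + 167/283 + 1 = 810/283 ≈ 2.862 bits/symbol.

2.862 bits/symbol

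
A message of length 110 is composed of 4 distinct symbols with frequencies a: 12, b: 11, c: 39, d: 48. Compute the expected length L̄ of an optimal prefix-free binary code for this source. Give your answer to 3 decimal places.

Probabilities are the counts divided by 110.
Repeatedly combine the two least-probable nodes; the expected code length is the sum of the merged weights.
merge 1/10 + 6/55 → 23/110
merge 23/110 + 39/110 → 31/55
merge 24/55 + 31/55 → 1
L = 23/110 + 31/55 + 1 = 39/22 ≈ 1.773 bits/symbol.

1.773 bits/symbol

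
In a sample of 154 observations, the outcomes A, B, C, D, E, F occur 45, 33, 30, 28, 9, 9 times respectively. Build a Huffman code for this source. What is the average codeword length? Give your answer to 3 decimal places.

Probabilities are the counts divided by 154.
Repeatedly combine the two least-probable nodes; the expected code length is the sum of the merged weights.
merge 9/154 + 9/154 → 9/77
merge 9/77 + 2/11 → 23/77
merge 15/77 + 3/14 → 9/22
merge 45/154 + 23/77 → 13/22
merge 9/22 + 13/22 → 1
L = 9/77 + 23/77 + 9/22 + 13/22 + 1 = 186/77 ≈ 2.416 bits/symbol.

2.416 bits/symbol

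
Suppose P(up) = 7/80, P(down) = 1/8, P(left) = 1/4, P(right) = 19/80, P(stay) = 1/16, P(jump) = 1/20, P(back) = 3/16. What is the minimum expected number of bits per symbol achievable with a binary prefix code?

2.625 bits/symbol

Repeatedly combine the two least-probable nodes; the expected code length is the sum of the merged weights.
merge 1/20 + 1/16 → 9/80
merge 7/80 + 9/80 → 1/5
merge 1/8 + 3/16 → 5/16
merge 1/5 + 19/80 → 7/16
merge 1/4 + 5/16 → 9/16
merge 7/16 + 9/16 → 1
L = 9/80 + 1/5 + 5/16 + 7/16 + 9/16 + 1 = 21/8 = 2.625 bits/symbol.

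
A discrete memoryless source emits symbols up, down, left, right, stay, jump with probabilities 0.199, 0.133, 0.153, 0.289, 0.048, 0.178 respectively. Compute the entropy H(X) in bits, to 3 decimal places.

H = −Σ pᵢ log₂ pᵢ.
−0.199·log₂(0.199) = 0.4635
−0.133·log₂(0.133) = 0.3871
−0.153·log₂(0.153) = 0.4144
−0.289·log₂(0.289) = 0.5176
−0.048·log₂(0.048) = 0.2103
−0.178·log₂(0.178) = 0.4432
Sum ≈ 2.4361 → 2.436 bits.

2.436 bits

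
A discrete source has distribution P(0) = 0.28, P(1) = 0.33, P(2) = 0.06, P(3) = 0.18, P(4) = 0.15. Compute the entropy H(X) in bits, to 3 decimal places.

H = −Σ pᵢ log₂ pᵢ.
−0.28·log₂(0.28) = 0.5142
−0.33·log₂(0.33) = 0.5278
−0.06·log₂(0.06) = 0.2435
−0.18·log₂(0.18) = 0.4453
−0.15·log₂(0.15) = 0.4105
Sum ≈ 2.1414 → 2.141 bits.

2.141 bits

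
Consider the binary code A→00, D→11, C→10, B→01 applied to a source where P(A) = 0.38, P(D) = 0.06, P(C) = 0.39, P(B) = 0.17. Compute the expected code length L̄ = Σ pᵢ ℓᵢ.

L̄ = Σ pᵢ·ℓᵢ = 0.38·2 + 0.06·2 + 0.39·2 + 0.17·2 = 2 bits/symbol.

2 bits/symbol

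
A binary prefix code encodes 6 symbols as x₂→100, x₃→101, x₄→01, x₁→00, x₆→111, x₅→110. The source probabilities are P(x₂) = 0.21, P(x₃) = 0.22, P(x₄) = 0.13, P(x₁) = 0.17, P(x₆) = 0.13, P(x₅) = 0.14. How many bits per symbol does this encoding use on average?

2.7 bits/symbol

L̄ = Σ pᵢ·ℓᵢ = 0.21·3 + 0.22·3 + 0.13·2 + 0.17·2 + 0.13·3 + 0.14·3 = 2.7 bits/symbol.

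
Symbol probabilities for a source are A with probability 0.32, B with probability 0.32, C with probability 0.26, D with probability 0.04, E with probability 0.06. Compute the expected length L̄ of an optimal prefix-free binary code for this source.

2.1 bits/symbol

Repeatedly combine the two least-probable nodes; the expected code length is the sum of the merged weights.
merge 1/25 + 3/50 → 1/10
merge 1/10 + 13/50 → 9/25
merge 8/25 + 8/25 → 16/25
merge 9/25 + 16/25 → 1
L = 1/10 + 9/25 + 16/25 + 1 = 21/10 = 2.1 bits/symbol.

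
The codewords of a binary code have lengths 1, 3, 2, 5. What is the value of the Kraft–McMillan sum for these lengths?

0.90625

With common denominator 2^5 = 32: Σ 2^(−ℓᵢ) = 16/32 + 4/32 + 8/32 + 1/32 = 29/32 = 0.90625.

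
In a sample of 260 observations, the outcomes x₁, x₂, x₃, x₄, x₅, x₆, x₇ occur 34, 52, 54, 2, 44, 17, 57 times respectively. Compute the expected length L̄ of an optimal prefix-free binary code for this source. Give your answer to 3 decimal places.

2.646 bits/symbol

Probabilities are the counts divided by 260.
Repeatedly combine the two least-probable nodes; the expected code length is the sum of the merged weights.
merge 1/130 + 17/260 → 19/260
merge 19/260 + 17/130 → 53/260
merge 11/65 + 1/5 → 24/65
merge 53/260 + 27/130 → 107/260
merge 57/260 + 24/65 → 153/260
merge 107/260 + 153/260 → 1
L = 19/260 + 53/260 + 24/65 + 107/260 + 153/260 + 1 = 172/65 ≈ 2.646 bits/symbol.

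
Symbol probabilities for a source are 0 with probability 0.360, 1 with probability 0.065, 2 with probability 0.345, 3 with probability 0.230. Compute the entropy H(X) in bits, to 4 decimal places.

H = −Σ pᵢ log₂ pᵢ.
−0.360·log₂(0.360) = 0.5306
−0.065·log₂(0.065) = 0.2563
−0.345·log₂(0.345) = 0.5297
−0.230·log₂(0.230) = 0.4877
Sum ≈ 1.8043 → 1.8043 bits.

1.8043 bits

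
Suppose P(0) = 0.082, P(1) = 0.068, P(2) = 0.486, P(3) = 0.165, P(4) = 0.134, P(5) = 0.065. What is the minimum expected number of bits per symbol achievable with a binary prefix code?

Repeatedly combine the two least-probable nodes; the expected code length is the sum of the merged weights.
merge 13/200 + 17/250 → 133/1000
merge 41/500 + 133/1000 → 43/200
merge 67/500 + 33/200 → 299/1000
merge 43/200 + 299/1000 → 257/500
merge 243/500 + 257/500 → 1
L = 133/1000 + 43/200 + 299/1000 + 257/500 + 1 = 2161/1000 = 2.161 bits/symbol.

2.161 bits/symbol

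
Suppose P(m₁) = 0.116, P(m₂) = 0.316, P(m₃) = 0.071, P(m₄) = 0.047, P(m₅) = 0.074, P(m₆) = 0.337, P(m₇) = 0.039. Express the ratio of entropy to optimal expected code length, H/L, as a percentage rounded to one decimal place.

96.7%

Entropy H = −Σ p log₂ p ≈ 2.3533 bits.
Huffman merges: 39/1000+47/1000→43/500; 71/1000+37/500→29/200; 43/500+29/250→101/500; 29/200+101/500→347/1000; 79/250+337/1000→653/1000; 347/1000+653/1000→1. L = 2433/1000 ≈ 2.4330.
Efficiency = H/L = 2.3533/2.4330 = 96.7%.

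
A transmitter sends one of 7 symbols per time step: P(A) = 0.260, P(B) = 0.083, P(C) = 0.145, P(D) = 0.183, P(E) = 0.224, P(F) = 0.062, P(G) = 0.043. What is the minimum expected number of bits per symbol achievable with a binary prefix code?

2.621 bits/symbol

Repeatedly combine the two least-probable nodes; the expected code length is the sum of the merged weights.
merge 43/1000 + 31/500 → 21/200
merge 83/1000 + 21/200 → 47/250
merge 29/200 + 183/1000 → 41/125
merge 47/250 + 28/125 → 103/250
merge 13/50 + 41/125 → 147/250
merge 103/250 + 147/250 → 1
L = 21/200 + 47/250 + 41/125 + 103/250 + 147/250 + 1 = 2621/1000 = 2.621 bits/symbol.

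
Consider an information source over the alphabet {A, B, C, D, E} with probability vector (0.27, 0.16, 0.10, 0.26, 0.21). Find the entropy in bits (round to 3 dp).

2.243 bits

H = −Σ pᵢ log₂ pᵢ.
−0.27·log₂(0.27) = 0.5100
−0.16·log₂(0.16) = 0.4230
−0.10·log₂(0.10) = 0.3322
−0.26·log₂(0.26) = 0.5053
−0.21·log₂(0.21) = 0.4728
Sum ≈ 2.2433 → 2.243 bits.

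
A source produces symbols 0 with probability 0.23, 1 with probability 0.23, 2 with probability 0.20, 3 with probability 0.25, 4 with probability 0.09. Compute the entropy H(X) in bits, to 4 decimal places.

H = −Σ pᵢ log₂ pᵢ.
−0.23·log₂(0.23) = 0.4877
−0.23·log₂(0.23) = 0.4877
−0.20·log₂(0.20) = 0.4644
−0.25·log₂(0.25) = 0.5000
−0.09·log₂(0.09) = 0.3127
Sum ≈ 2.2524 → 2.2524 bits.

2.2524 bits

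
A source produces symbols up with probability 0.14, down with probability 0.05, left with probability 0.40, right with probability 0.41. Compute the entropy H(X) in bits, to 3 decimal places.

1.669 bits

H = −Σ pᵢ log₂ pᵢ.
−0.14·log₂(0.14) = 0.3971
−0.05·log₂(0.05) = 0.2161
−0.40·log₂(0.40) = 0.5288
−0.41·log₂(0.41) = 0.5274
Sum ≈ 1.6694 → 1.669 bits.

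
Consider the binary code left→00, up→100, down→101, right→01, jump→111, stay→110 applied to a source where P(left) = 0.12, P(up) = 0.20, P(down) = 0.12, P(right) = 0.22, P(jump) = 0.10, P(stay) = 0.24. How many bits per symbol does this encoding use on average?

L̄ = Σ pᵢ·ℓᵢ = 0.12·2 + 0.20·3 + 0.12·3 + 0.22·2 + 0.10·3 + 0.24·3 = 2.66 bits/symbol.

2.66 bits/symbol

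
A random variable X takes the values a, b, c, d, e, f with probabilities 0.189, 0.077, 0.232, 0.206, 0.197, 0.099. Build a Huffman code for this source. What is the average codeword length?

2.541 bits/symbol

Repeatedly combine the two least-probable nodes; the expected code length is the sum of the merged weights.
merge 77/1000 + 99/1000 → 22/125
merge 22/125 + 189/1000 → 73/200
merge 197/1000 + 103/500 → 403/1000
merge 29/125 + 73/200 → 597/1000
merge 403/1000 + 597/1000 → 1
L = 22/125 + 73/200 + 403/1000 + 597/1000 + 1 = 2541/1000 = 2.541 bits/symbol.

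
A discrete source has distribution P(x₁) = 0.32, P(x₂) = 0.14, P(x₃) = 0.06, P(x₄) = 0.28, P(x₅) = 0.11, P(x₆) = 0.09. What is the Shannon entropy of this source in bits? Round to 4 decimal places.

2.3438 bits

H = −Σ pᵢ log₂ pᵢ.
−0.32·log₂(0.32) = 0.5260
−0.14·log₂(0.14) = 0.3971
−0.06·log₂(0.06) = 0.2435
−0.28·log₂(0.28) = 0.5142
−0.11·log₂(0.11) = 0.3503
−0.09·log₂(0.09) = 0.3127
Sum ≈ 2.3438 → 2.3438 bits.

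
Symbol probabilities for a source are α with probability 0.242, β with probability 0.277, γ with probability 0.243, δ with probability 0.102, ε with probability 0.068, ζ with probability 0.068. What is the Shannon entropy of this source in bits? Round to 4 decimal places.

2.3677 bits

H = −Σ pᵢ log₂ pᵢ.
−0.242·log₂(0.242) = 0.4954
−0.277·log₂(0.277) = 0.5130
−0.243·log₂(0.243) = 0.4960
−0.102·log₂(0.102) = 0.3359
−0.068·log₂(0.068) = 0.2637
−0.068·log₂(0.068) = 0.2637
Sum ≈ 2.3677 → 2.3677 bits.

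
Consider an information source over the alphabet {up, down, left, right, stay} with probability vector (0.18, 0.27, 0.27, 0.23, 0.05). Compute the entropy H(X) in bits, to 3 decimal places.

2.169 bits

H = −Σ pᵢ log₂ pᵢ.
−0.18·log₂(0.18) = 0.4453
−0.27·log₂(0.27) = 0.5100
−0.27·log₂(0.27) = 0.5100
−0.23·log₂(0.23) = 0.4877
−0.05·log₂(0.05) = 0.2161
Sum ≈ 2.1691 → 2.169 bits.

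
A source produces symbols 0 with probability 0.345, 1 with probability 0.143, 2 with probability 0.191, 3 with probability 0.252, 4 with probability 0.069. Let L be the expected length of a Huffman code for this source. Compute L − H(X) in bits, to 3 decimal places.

0.058 bits

Entropy H = −Σ p log₂ p ≈ 2.1544 bits.
Huffman merges: 69/1000+143/1000→53/250; 191/1000+53/250→403/1000; 63/250+69/200→597/1000; 403/1000+597/1000→1. L = 553/250 ≈ 2.2120.
L − H = 2.2120 − 2.1544 = 0.058 bits.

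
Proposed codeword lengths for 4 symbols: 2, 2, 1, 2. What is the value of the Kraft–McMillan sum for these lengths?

1.25

With common denominator 2^2 = 4: Σ 2^(−ℓᵢ) = 1/4 + 1/4 + 2/4 + 1/4 = 5/4 = 1.25.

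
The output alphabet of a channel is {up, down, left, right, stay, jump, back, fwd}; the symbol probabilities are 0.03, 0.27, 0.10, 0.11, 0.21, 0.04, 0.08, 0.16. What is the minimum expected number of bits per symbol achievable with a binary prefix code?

Repeatedly combine the two least-probable nodes; the expected code length is the sum of the merged weights.
merge 3/100 + 1/25 → 7/100
merge 7/100 + 2/25 → 3/20
merge 1/10 + 11/100 → 21/100
merge 3/20 + 4/25 → 31/100
merge 21/100 + 21/100 → 21/50
merge 27/100 + 31/100 → 29/50
merge 21/50 + 29/50 → 1
L = 7/100 + 3/20 + 21/100 + 31/100 + 21/50 + 29/50 + 1 = 137/50 = 2.74 bits/symbol.

2.74 bits/symbol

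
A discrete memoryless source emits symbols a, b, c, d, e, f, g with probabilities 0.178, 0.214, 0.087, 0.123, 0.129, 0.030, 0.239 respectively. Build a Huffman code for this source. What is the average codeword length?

2.664 bits/symbol

Repeatedly combine the two least-probable nodes; the expected code length is the sum of the merged weights.
merge 3/100 + 87/1000 → 117/1000
merge 117/1000 + 123/1000 → 6/25
merge 129/1000 + 89/500 → 307/1000
merge 107/500 + 239/1000 → 453/1000
merge 6/25 + 307/1000 → 547/1000
merge 453/1000 + 547/1000 → 1
L = 117/1000 + 6/25 + 307/1000 + 453/1000 + 547/1000 + 1 = 333/125 = 2.664 bits/symbol.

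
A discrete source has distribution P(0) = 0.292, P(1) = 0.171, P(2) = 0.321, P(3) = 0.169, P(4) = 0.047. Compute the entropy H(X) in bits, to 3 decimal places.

H = −Σ pᵢ log₂ pᵢ.
−0.292·log₂(0.292) = 0.5186
−0.171·log₂(0.171) = 0.4357
−0.321·log₂(0.321) = 0.5262
−0.169·log₂(0.169) = 0.4335
−0.047·log₂(0.047) = 0.2073
Sum ≈ 2.1213 → 2.121 bits.

2.121 bits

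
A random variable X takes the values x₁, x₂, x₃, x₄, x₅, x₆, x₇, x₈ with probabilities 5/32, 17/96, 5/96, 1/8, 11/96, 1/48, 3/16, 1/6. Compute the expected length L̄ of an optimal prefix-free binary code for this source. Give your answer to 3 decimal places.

Repeatedly combine the two least-probable nodes; the expected code length is the sum of the merged weights.
merge 1/48 + 5/96 → 7/96
merge 7/96 + 11/96 → 3/16
merge 1/8 + 5/32 → 9/32
merge 1/6 + 17/96 → 11/32
merge 3/16 + 3/16 → 3/8
merge 9/32 + 11/32 → 5/8
merge 3/8 + 5/8 → 1
L = 7/96 + 3/16 + 9/32 + 11/32 + 3/8 + 5/8 + 1 = 277/96 ≈ 2.885 bits/symbol.

2.885 bits/symbol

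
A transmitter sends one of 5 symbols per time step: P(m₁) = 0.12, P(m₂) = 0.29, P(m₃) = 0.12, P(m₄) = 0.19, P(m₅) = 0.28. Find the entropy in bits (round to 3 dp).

2.221 bits

H = −Σ pᵢ log₂ pᵢ.
−0.12·log₂(0.12) = 0.3671
−0.29·log₂(0.29) = 0.5179
−0.12·log₂(0.12) = 0.3671
−0.19·log₂(0.19) = 0.4552
−0.28·log₂(0.28) = 0.5142
Sum ≈ 2.2215 → 2.221 bits.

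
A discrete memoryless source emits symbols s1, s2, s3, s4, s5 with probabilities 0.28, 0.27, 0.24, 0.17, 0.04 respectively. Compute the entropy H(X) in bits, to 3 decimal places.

H = −Σ pᵢ log₂ pᵢ.
−0.28·log₂(0.28) = 0.5142
−0.27·log₂(0.27) = 0.5100
−0.24·log₂(0.24) = 0.4941
−0.17·log₂(0.17) = 0.4346
−0.04·log₂(0.04) = 0.1858
Sum ≈ 2.1387 → 2.139 bits.

2.139 bits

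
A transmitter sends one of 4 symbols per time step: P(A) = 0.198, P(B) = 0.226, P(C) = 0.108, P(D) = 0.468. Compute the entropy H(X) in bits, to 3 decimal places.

1.807 bits

H = −Σ pᵢ log₂ pᵢ.
−0.198·log₂(0.198) = 0.4626
−0.226·log₂(0.226) = 0.4849
−0.108·log₂(0.108) = 0.3468
−0.468·log₂(0.468) = 0.5127
Sum ≈ 1.8070 → 1.807 bits.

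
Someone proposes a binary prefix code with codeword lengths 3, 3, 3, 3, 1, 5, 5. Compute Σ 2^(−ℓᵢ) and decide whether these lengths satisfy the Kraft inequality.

1.0625; no

With common denominator 2^5 = 32: Σ 2^(−ℓᵢ) = 4/32 + 4/32 + 4/32 + 4/32 + 16/32 + 1/32 + 1/32 = 34/32 = 1.0625.
Kraft's inequality requires Σ ≤ 1; here Σ = 1.0625 > 1, so no such prefix code exists.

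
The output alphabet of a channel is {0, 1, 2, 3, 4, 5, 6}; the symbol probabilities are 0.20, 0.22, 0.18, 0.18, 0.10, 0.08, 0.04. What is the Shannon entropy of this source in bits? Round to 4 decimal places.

2.6450 bits

H = −Σ pᵢ log₂ pᵢ.
−0.20·log₂(0.20) = 0.4644
−0.22·log₂(0.22) = 0.4806
−0.18·log₂(0.18) = 0.4453
−0.18·log₂(0.18) = 0.4453
−0.10·log₂(0.10) = 0.3322
−0.08·log₂(0.08) = 0.2915
−0.04·log₂(0.04) = 0.1858
Sum ≈ 2.6450 → 2.6450 bits.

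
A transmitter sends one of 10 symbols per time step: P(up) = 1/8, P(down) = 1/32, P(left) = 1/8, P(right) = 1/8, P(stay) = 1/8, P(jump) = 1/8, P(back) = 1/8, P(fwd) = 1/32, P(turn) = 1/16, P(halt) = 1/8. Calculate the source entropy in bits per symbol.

Each probability is a power of 1/2, so log₂(1/p) is an integer.
H = Σ p·log₂(1/p) = 1/8·3 + 1/32·5 + 1/8·3 + 1/8·3 + 1/8·3 + 1/8·3 + 1/8·3 + 1/32·5 + 1/16·4 + 1/8·3 = 3.1875 bits.

3.1875 bits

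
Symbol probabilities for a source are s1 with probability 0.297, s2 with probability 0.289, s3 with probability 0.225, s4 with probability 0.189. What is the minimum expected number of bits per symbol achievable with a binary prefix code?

Repeatedly combine the two least-probable nodes; the expected code length is the sum of the merged weights.
merge 189/1000 + 9/40 → 207/500
merge 289/1000 + 297/1000 → 293/500
merge 207/500 + 293/500 → 1
L = 207/500 + 293/500 + 1 = 2 bits/symbol.

2 bits/symbol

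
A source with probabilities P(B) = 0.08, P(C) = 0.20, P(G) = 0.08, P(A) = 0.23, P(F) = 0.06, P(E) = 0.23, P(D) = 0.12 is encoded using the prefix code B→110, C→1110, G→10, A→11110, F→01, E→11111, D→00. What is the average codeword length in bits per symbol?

L̄ = Σ pᵢ·ℓᵢ = 0.08·3 + 0.20·4 + 0.08·2 + 0.23·5 + 0.06·2 + 0.23·5 + 0.12·2 = 3.86 bits/symbol.

3.86 bits/symbol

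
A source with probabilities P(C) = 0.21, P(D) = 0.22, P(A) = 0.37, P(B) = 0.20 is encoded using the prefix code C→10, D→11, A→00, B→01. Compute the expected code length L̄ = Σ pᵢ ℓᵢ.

L̄ = Σ pᵢ·ℓᵢ = 0.21·2 + 0.22·2 + 0.37·2 + 0.20·2 = 2 bits/symbol.

2 bits/symbol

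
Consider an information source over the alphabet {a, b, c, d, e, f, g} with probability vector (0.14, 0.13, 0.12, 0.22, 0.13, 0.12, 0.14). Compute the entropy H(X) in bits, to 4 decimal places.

2.7742 bits

H = −Σ pᵢ log₂ pᵢ.
−0.14·log₂(0.14) = 0.3971
−0.13·log₂(0.13) = 0.3826
−0.12·log₂(0.12) = 0.3671
−0.22·log₂(0.22) = 0.4806
−0.13·log₂(0.13) = 0.3826
−0.12·log₂(0.12) = 0.3671
−0.14·log₂(0.14) = 0.3971
Sum ≈ 2.7742 → 2.7742 bits.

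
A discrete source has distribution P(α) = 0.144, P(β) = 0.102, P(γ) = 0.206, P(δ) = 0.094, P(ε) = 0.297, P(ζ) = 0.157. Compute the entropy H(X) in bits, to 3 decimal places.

H = −Σ pᵢ log₂ pᵢ.
−0.144·log₂(0.144) = 0.4026
−0.102·log₂(0.102) = 0.3359
−0.206·log₂(0.206) = 0.4695
−0.094·log₂(0.094) = 0.3207
−0.297·log₂(0.297) = 0.5202
−0.157·log₂(0.157) = 0.4194
Sum ≈ 2.4683 → 2.468 bits.

2.468 bits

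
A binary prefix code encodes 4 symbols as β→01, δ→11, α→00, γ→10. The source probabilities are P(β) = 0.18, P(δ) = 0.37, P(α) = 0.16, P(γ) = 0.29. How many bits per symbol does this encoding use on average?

2 bits/symbol

L̄ = Σ pᵢ·ℓᵢ = 0.18·2 + 0.37·2 + 0.16·2 + 0.29·2 = 2 bits/symbol.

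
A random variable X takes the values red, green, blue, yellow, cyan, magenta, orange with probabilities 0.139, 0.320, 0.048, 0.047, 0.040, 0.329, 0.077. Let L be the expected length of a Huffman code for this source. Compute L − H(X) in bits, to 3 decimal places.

0.086 bits

Entropy H = −Σ p log₂ p ≈ 2.3376 bits.
Huffman merges: 1/25+47/1000→87/1000; 6/125+77/1000→1/8; 87/1000+1/8→53/250; 139/1000+53/250→351/1000; 8/25+329/1000→649/1000; 351/1000+649/1000→1. L = 303/125 ≈ 2.4240.
L − H = 2.4240 − 2.3376 = 0.086 bits.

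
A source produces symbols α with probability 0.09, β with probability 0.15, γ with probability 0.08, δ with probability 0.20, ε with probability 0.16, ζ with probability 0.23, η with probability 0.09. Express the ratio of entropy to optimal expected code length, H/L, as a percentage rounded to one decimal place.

Entropy H = −Σ p log₂ p ≈ 2.7024 bits.
Huffman merges: 2/25+9/100→17/100; 9/100+3/20→6/25; 4/25+17/100→33/100; 1/5+23/100→43/100; 6/25+33/100→57/100; 43/100+57/100→1. L = 137/50 ≈ 2.7400.
Efficiency = H/L = 2.7024/2.7400 = 98.6%.

98.6%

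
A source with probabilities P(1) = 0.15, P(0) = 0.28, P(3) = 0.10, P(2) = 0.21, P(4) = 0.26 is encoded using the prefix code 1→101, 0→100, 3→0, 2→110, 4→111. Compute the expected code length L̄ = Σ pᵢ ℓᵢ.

L̄ = Σ pᵢ·ℓᵢ = 0.15·3 + 0.28·3 + 0.10·1 + 0.21·3 + 0.26·3 = 2.8 bits/symbol.

2.8 bits/symbol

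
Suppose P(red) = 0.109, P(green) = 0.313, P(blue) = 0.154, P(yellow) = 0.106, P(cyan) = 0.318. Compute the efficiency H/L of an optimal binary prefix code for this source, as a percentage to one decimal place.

Entropy H = −Σ p log₂ p ≈ 2.1575 bits.
Huffman merges: 53/500+109/1000→43/200; 77/500+43/200→369/1000; 313/1000+159/500→631/1000; 369/1000+631/1000→1. L = 443/200 ≈ 2.2150.
Efficiency = H/L = 2.1575/2.2150 = 97.4%.

97.4%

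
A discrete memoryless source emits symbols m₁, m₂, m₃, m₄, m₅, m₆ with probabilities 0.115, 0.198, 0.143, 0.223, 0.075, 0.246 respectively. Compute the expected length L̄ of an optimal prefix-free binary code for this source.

Repeatedly combine the two least-probable nodes; the expected code length is the sum of the merged weights.
merge 3/40 + 23/200 → 19/100
merge 143/1000 + 19/100 → 333/1000
merge 99/500 + 223/1000 → 421/1000
merge 123/500 + 333/1000 → 579/1000
merge 421/1000 + 579/1000 → 1
L = 19/100 + 333/1000 + 421/1000 + 579/1000 + 1 = 2523/1000 = 2.523 bits/symbol.

2.523 bits/symbol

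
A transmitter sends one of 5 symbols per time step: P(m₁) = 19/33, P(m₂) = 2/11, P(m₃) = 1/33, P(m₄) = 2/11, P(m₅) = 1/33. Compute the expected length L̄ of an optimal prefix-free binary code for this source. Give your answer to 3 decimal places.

1.727 bits/symbol

Repeatedly combine the two least-probable nodes; the expected code length is the sum of the merged weights.
merge 1/33 + 1/33 → 2/33
merge 2/33 + 2/11 → 8/33
merge 2/11 + 8/33 → 14/33
merge 14/33 + 19/33 → 1
L = 2/33 + 8/33 + 14/33 + 1 = 19/11 ≈ 1.727 bits/symbol.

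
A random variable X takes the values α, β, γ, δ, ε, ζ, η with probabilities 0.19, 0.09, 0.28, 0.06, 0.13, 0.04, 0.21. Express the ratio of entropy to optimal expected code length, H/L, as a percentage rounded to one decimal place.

Entropy H = −Σ p log₂ p ≈ 2.5669 bits.
Huffman merges: 1/25+3/50→1/10; 9/100+1/10→19/100; 13/100+19/100→8/25; 19/100+21/100→2/5; 7/25+8/25→3/5; 2/5+3/5→1. L = 261/100 ≈ 2.6100.
Efficiency = H/L = 2.5669/2.6100 = 98.3%.

98.3%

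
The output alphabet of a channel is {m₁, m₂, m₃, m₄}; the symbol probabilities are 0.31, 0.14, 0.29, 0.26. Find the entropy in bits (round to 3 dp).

H = −Σ pᵢ log₂ pᵢ.
−0.31·log₂(0.31) = 0.5238
−0.14·log₂(0.14) = 0.3971
−0.29·log₂(0.29) = 0.5179
−0.26·log₂(0.26) = 0.5053
Sum ≈ 1.9441 → 1.944 bits.

1.944 bits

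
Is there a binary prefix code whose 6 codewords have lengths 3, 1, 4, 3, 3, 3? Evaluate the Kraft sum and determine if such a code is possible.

1.0625; no

With common denominator 2^4 = 16: Σ 2^(−ℓᵢ) = 2/16 + 8/16 + 1/16 + 2/16 + 2/16 + 2/16 = 17/16 = 1.0625.
Kraft's inequality requires Σ ≤ 1; here Σ = 1.0625 > 1, so no such prefix code exists.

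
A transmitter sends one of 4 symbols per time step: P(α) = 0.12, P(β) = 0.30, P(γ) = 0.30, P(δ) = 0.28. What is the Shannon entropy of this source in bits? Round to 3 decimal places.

H = −Σ pᵢ log₂ pᵢ.
−0.12·log₂(0.12) = 0.3671
−0.30·log₂(0.30) = 0.5211
−0.30·log₂(0.30) = 0.5211
−0.28·log₂(0.28) = 0.5142
Sum ≈ 1.9235 → 1.923 bits.

1.923 bits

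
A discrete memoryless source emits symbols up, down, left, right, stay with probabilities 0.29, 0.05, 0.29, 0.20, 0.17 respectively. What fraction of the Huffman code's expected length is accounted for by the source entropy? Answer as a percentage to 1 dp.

96.9%

Entropy H = −Σ p log₂ p ≈ 2.1509 bits.
Huffman merges: 1/20+17/100→11/50; 1/5+11/50→21/50; 29/100+29/100→29/50; 21/50+29/50→1. L = 111/50 ≈ 2.2200.
Efficiency = H/L = 2.1509/2.2200 = 96.9%.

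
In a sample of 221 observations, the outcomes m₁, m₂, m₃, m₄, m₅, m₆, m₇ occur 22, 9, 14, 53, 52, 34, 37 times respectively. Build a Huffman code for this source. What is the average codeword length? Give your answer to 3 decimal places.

2.629 bits/symbol

Probabilities are the counts divided by 221.
Repeatedly combine the two least-probable nodes; the expected code length is the sum of the merged weights.
merge 9/221 + 14/221 → 23/221
merge 22/221 + 23/221 → 45/221
merge 2/13 + 37/221 → 71/221
merge 45/221 + 4/17 → 97/221
merge 53/221 + 71/221 → 124/221
merge 97/221 + 124/221 → 1
L = 23/221 + 45/221 + 71/221 + 97/221 + 124/221 + 1 = 581/221 ≈ 2.629 bits/symbol.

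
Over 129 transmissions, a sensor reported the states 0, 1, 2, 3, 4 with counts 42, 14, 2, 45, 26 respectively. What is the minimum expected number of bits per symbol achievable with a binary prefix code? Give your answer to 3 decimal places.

2.101 bits/symbol

Probabilities are the counts divided by 129.
Repeatedly combine the two least-probable nodes; the expected code length is the sum of the merged weights.
merge 2/129 + 14/129 → 16/129
merge 16/129 + 26/129 → 14/43
merge 14/43 + 14/43 → 28/43
merge 15/43 + 28/43 → 1
L = 16/129 + 14/43 + 28/43 + 1 = 271/129 ≈ 2.101 bits/symbol.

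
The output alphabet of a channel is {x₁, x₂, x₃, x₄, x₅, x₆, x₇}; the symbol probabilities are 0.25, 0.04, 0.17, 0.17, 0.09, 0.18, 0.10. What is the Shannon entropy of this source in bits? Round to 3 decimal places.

H = −Σ pᵢ log₂ pᵢ.
−0.25·log₂(0.25) = 0.5000
−0.04·log₂(0.04) = 0.1858
−0.17·log₂(0.17) = 0.4346
−0.17·log₂(0.17) = 0.4346
−0.09·log₂(0.09) = 0.3127
−0.18·log₂(0.18) = 0.4453
−0.10·log₂(0.10) = 0.3322
Sum ≈ 2.6451 → 2.645 bits.

2.645 bits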